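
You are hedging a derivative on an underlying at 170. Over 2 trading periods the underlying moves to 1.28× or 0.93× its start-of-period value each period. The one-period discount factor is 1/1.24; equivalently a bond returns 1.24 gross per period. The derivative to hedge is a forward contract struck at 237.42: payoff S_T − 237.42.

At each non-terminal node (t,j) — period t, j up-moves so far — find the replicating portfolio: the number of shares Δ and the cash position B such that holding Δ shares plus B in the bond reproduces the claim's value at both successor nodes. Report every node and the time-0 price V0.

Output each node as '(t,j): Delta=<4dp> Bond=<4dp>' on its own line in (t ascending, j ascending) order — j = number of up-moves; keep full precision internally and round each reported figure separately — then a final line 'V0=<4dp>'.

(0,0): Delta=1.0000 Bond=-154.4095
(1,0): Delta=1.0000 Bond=-191.4677
(1,1): Delta=1.0000 Bond=-191.4677
V0=15.5905

Risk-neutral probability p* = (R−d)/(u−d) = (1.24−0.93)/(1.28−0.93) = 0.8857.
Terminal values V(2,·): V(2,0)=-90.3870, V(2,1)=-35.0520, V(2,2)=41.1080
Node (1,0) S=158.1000: V=(p*·-35.0520+(1−p*)·-90.3870)/1.24=-33.3677; Δ=(-35.0520−-90.3870)/(202.3680−147.0330)=1.0000; B=V−Δ·S=-191.4677
Node (1,1) S=217.6000: V=(p*·41.1080+(1−p*)·-35.0520)/1.24=26.1323; Δ=(41.1080−-35.0520)/(278.5280−202.3680)=1.0000; B=V−Δ·S=-191.4677
Node (0,0) S=170.0000: V=(p*·26.1323+(1−p*)·-33.3677)/1.24=15.5905; Δ=(26.1323−-33.3677)/(217.6000−158.1000)=1.0000; B=V−Δ·S=-154.4095
Each (Δ,B) replicates both successor values, so the strategy is self-financing and V0 is arbitrage-free.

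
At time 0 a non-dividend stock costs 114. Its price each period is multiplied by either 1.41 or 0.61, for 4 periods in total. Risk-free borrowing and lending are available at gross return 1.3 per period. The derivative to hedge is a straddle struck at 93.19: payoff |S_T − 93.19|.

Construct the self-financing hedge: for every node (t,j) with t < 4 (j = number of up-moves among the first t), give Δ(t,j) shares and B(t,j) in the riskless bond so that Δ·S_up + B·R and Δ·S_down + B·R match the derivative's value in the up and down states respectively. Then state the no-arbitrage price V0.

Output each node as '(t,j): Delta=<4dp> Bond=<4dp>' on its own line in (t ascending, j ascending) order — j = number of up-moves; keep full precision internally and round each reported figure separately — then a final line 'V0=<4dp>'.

(0,0): Delta=0.9490 Bond=-25.9124
(1,0): Delta=0.6101 Bond=-10.1213
(1,1): Delta=0.9723 Bond=-37.4428
(2,0): Delta=-1.0000 Bond=55.1420
(2,1): Delta=0.7212 Bond=-24.0460
(2,2): Delta=0.9897 Bond=-52.6021
(3,0): Delta=-1.0000 Bond=71.6846
(3,1): Delta=-1.0000 Bond=71.6846
(3,2): Delta=0.8399 Bond=-47.6713
(3,3): Delta=1.0000 Bond=-71.6846
V0=82.2704

Risk-neutral probability p* = (R−d)/(u−d) = (1.3−0.61)/(1.41−0.61) = 0.8625.
Terminal payoffs: V(4,0)=77.4057, V(4,1)=56.7051, V(4,2)=8.8560, V(4,3)=101.7460, V(4,4)=357.3997
  t=3,j=0: stock 25.8758 → up 36.4849 (V=56.7051), down 15.7843 (V=77.4057). Price 45.8088; hedge Δ=-1.0000, bond B=71.6846.
  t=3,j=1: stock 59.8114 → up 84.3340 (V=8.8560), down 36.4849 (V=56.7051). Price 11.8733; hedge Δ=-1.0000, bond B=71.6846.
  t=3,j=2: stock 138.2525 → up 194.9360 (V=101.7460), down 84.3340 (V=8.8560). Price 68.4412; hedge Δ=0.8399, bond B=-47.6713.
  t=3,j=3: stock 319.5672 → up 450.5897 (V=357.3997), down 194.9360 (V=101.7460). Price 247.8826; hedge Δ=1.0000, bond B=-71.6846.
  t=2,j=0: stock 42.4194 → up 59.8114 (V=11.8733), down 25.8758 (V=45.8088). Price 12.7226; hedge Δ=-1.0000, bond B=55.1420.
  t=2,j=1: stock 98.0514 → up 138.2525 (V=68.4412), down 59.8114 (V=11.8733). Price 46.6640; hedge Δ=0.7212, bond B=-24.0460.
  t=2,j=2: stock 226.6434 → up 319.5672 (V=247.8826), down 138.2525 (V=68.4412). Price 171.6995; hedge Δ=0.9897, bond B=-52.6021.
  t=1,j=0: stock 69.5400 → up 98.0514 (V=46.6640), down 42.4194 (V=12.7226). Price 32.3054; hedge Δ=0.6101, bond B=-10.1213.
  t=1,j=1: stock 160.7400 → up 226.6434 (V=171.6995), down 98.0514 (V=46.6640). Price 118.8516; hedge Δ=0.9723, bond B=-37.4428.
  t=0,j=0: stock 114.0000 → up 160.7400 (V=118.8516), down 69.5400 (V=32.3054). Price 82.2704; hedge Δ=0.9490, bond B=-25.9124.
Root portfolio cost Δ·114+B reproduces V0=82.2704.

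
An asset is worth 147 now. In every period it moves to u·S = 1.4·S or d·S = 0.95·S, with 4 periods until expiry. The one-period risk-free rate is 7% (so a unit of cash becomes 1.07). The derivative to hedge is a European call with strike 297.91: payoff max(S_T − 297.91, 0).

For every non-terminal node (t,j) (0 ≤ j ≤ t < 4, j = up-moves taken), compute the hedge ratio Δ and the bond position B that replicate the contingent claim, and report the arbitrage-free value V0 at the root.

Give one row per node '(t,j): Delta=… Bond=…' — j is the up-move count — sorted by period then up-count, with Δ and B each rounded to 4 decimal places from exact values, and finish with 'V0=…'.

(0,0): Delta=0.2071 Bond=-25.7996
(1,0): Delta=0.0843 Bond=-10.4519
(1,1): Delta=0.4363 Bond=-74.7782
(2,0): Delta=0.0000 Bond=0.0000
(2,1): Delta=0.2416 Bond=-41.9381
(2,2): Delta=0.7998 Bond=-184.7180
(3,0): Delta=0.0000 Bond=0.0000
(3,1): Delta=0.0000 Bond=0.0000
(3,2): Delta=0.6924 Bond=-168.2765
(3,3): Delta=1.0000 Bond=-278.4206
V0=4.6486

Risk-neutral probability p* = (R−d)/(u−d) = (1.07−0.95)/(1.4−0.95) = 0.2667.
At expiry t=4: V(4,0)=0.0000, V(4,1)=0.0000, V(4,2)=0.0000, V(4,3)=85.2896, V(4,4)=266.8052
  t=3,j=0: stock 126.0341 → up 176.4478 (V=0.0000), down 119.7324 (V=0.0000). Price 0.0000; hedge Δ=0.0000, bond B=0.0000.
  t=3,j=1: stock 185.7345 → up 260.0283 (V=0.0000), down 176.4478 (V=0.0000). Price 0.0000; hedge Δ=0.0000, bond B=0.0000.
  t=3,j=2: stock 273.7140 → up 383.1996 (V=85.2896), down 260.0283 (V=0.0000). Price 21.2560; hedge Δ=0.6924, bond B=-168.2765.
  t=3,j=3: stock 403.3680 → up 564.7152 (V=266.8052), down 383.1996 (V=85.2896). Price 124.9474; hedge Δ=1.0000, bond B=-278.4206.
  t=2,j=0: stock 132.6675 → up 185.7345 (V=0.0000), down 126.0341 (V=0.0000). Price 0.0000; hedge Δ=0.0000, bond B=0.0000.
  t=2,j=1: stock 195.5100 → up 273.7140 (V=21.2560), down 185.7345 (V=0.0000). Price 5.2974; hedge Δ=0.2416, bond B=-41.9381.
  t=2,j=2: stock 288.1200 → up 403.3680 (V=124.9474), down 273.7140 (V=21.2560). Price 45.7075; hedge Δ=0.7998, bond B=-184.7180.
  t=1,j=0: stock 139.6500 → up 195.5100 (V=5.2974), down 132.6675 (V=0.0000). Price 1.3202; hedge Δ=0.0843, bond B=-10.4519.
  t=1,j=1: stock 205.8000 → up 288.1200 (V=45.7075), down 195.5100 (V=5.2974). Price 15.0219; hedge Δ=0.4363, bond B=-74.7782.
  t=0,j=0: stock 147.0000 → up 205.8000 (V=15.0219), down 139.6500 (V=1.3202). Price 4.6486; hedge Δ=0.2071, bond B=-25.7996.
Root portfolio cost Δ·147+B reproduces V0=4.6486.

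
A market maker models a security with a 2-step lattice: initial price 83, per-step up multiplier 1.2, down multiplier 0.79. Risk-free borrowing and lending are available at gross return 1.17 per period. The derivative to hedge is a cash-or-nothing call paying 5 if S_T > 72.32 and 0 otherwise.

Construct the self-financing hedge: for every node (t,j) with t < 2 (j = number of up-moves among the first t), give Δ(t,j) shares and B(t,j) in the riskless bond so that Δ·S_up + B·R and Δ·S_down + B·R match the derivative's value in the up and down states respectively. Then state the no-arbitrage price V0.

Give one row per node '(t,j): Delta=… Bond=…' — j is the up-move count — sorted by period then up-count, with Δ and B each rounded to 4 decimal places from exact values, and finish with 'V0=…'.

(0,0): Delta=0.0092 Bond=2.8703
(1,0): Delta=0.1860 Bond=-8.2343
(1,1): Delta=0.0000 Bond=4.2735
V0=3.6330

Under the risk-neutral measure, an up-move has probability p* = (R−d)/(u−d) = 0.9268 and values discount at R = 1.17.
Terminal values V(2,·): V(2,0)=0.0000, V(2,1)=5.0000, V(2,2)=5.0000
(1,0): S=65.5700. Δ = (V_up−V_dn)/(S_up−S_dn) = (5.0000−0.0000)/(78.6840−51.8003) = 0.1860. V = [p*·5.0000 + (1−p*)·0.0000]/1.17 = 3.9608. B = V − Δ·S = -8.2343.
(1,1): S=99.6000. Δ = (V_up−V_dn)/(S_up−S_dn) = (5.0000−5.0000)/(119.5200−78.6840) = 0.0000. V = [p*·5.0000 + (1−p*)·5.0000]/1.17 = 4.2735. B = V − Δ·S = 4.2735.
(0,0): S=83.0000. Δ = (V_up−V_dn)/(S_up−S_dn) = (4.2735−3.9608)/(99.6000−65.5700) = 0.0092. V = [p*·4.2735 + (1−p*)·3.9608]/1.17 = 3.6330. B = V − Δ·S = 2.8703.
Root portfolio cost Δ·83+B reproduces V0=3.6330.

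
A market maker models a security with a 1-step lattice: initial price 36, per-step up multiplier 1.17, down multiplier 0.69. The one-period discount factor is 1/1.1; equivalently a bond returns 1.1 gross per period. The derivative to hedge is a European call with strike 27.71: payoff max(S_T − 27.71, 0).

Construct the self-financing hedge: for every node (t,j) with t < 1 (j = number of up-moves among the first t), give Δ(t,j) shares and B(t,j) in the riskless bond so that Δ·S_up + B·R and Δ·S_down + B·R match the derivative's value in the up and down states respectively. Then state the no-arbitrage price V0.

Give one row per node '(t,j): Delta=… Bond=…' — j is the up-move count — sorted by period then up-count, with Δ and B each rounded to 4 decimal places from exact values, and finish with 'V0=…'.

Since d<R<u, set p* = (R−d)/(u−d) = 0.8542; price each node as the discounted p*-expectation of its children.
At expiry t=1: V(1,0)=0.0000, V(1,1)=14.4100
Node (0,0) S=36.0000: V=(p*·14.4100+(1−p*)·0.0000)/1.1=11.1896; Δ=(14.4100−0.0000)/(42.1200−24.8400)=0.8339; B=V−Δ·S=-18.8312
The time-0 hedge costs 11.1896, which is the no-arbitrage price.

(0,0): Delta=0.8339 Bond=-18.8312
V0=11.1896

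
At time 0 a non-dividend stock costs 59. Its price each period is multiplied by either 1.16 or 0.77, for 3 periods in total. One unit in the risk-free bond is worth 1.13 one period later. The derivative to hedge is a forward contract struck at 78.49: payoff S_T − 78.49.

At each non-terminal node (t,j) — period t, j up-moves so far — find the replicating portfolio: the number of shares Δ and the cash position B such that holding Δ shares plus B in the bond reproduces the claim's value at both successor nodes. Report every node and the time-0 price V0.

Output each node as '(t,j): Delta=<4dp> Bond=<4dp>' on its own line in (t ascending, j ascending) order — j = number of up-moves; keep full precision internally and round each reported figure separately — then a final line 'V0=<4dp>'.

(0,0): Delta=1.0000 Bond=-54.3975
(1,0): Delta=1.0000 Bond=-61.4692
(1,1): Delta=1.0000 Bond=-61.4692
(2,0): Delta=1.0000 Bond=-69.4602
(2,1): Delta=1.0000 Bond=-69.4602
(2,2): Delta=1.0000 Bond=-69.4602
V0=4.6025

Under the risk-neutral measure, an up-move has probability p* = (R−d)/(u−d) = 0.9231 and values discount at R = 1.13.
Terminal payoffs: V(3,0)=-51.5546, V(3,1)=-37.9119, V(3,2)=-17.3594, V(3,3)=13.6029
Node (2,0) S=34.9811: V=(p*·-37.9119+(1−p*)·-51.5546)/1.13=-34.4791; Δ=(-37.9119−-51.5546)/(40.5781−26.9354)=1.0000; B=V−Δ·S=-69.4602
Node (2,1) S=52.6988: V=(p*·-17.3594+(1−p*)·-37.9119)/1.13=-16.7614; Δ=(-17.3594−-37.9119)/(61.1306−40.5781)=1.0000; B=V−Δ·S=-69.4602
Node (2,2) S=79.3904: V=(p*·13.6029+(1−p*)·-17.3594)/1.13=9.9302; Δ=(13.6029−-17.3594)/(92.0929−61.1306)=1.0000; B=V−Δ·S=-69.4602
Node (1,0) S=45.4300: V=(p*·-16.7614+(1−p*)·-34.4791)/1.13=-16.0392; Δ=(-16.7614−-34.4791)/(52.6988−34.9811)=1.0000; B=V−Δ·S=-61.4692
Node (1,1) S=68.4400: V=(p*·9.9302+(1−p*)·-16.7614)/1.13=6.9708; Δ=(9.9302−-16.7614)/(79.3904−52.6988)=1.0000; B=V−Δ·S=-61.4692
Node (0,0) S=59.0000: V=(p*·6.9708+(1−p*)·-16.0392)/1.13=4.6025; Δ=(6.9708−-16.0392)/(68.4400−45.4300)=1.0000; B=V−Δ·S=-54.3975
The time-0 hedge costs 4.6025, which is the no-arbitrage price.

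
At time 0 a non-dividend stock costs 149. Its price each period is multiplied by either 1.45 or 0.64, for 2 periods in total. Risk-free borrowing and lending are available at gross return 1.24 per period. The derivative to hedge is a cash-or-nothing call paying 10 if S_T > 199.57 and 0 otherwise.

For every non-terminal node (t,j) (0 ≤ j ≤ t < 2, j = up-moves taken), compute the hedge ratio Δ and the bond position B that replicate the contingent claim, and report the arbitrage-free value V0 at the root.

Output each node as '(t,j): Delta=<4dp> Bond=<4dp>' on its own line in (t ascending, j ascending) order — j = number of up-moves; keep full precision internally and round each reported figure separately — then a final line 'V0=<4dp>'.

(0,0): Delta=0.0495 Bond=-3.8064
(1,0): Delta=0.0000 Bond=0.0000
(1,1): Delta=0.0571 Bond=-6.3720
V0=3.5685

No-arbitrage ⇒ martingale measure with p* = (R−d)/(u−d) = 0.7407.
Terminal payoffs: V(2,0)=0.0000, V(2,1)=0.0000, V(2,2)=10.0000
Node (1,0) S=95.3600: V=(p*·0.0000+(1−p*)·0.0000)/1.24=0.0000; Δ=(0.0000−0.0000)/(138.2720−61.0304)=0.0000; B=V−Δ·S=0.0000
Node (1,1) S=216.0500: V=(p*·10.0000+(1−p*)·0.0000)/1.24=5.9737; Δ=(10.0000−0.0000)/(313.2725−138.2720)=0.0571; B=V−Δ·S=-6.3720
Node (0,0) S=149.0000: V=(p*·5.9737+(1−p*)·0.0000)/1.24=3.5685; Δ=(5.9737−0.0000)/(216.0500−95.3600)=0.0495; B=V−Δ·S=-3.8064
Each (Δ,B) replicates both successor values, so the strategy is self-financing and V0 is arbitrage-free.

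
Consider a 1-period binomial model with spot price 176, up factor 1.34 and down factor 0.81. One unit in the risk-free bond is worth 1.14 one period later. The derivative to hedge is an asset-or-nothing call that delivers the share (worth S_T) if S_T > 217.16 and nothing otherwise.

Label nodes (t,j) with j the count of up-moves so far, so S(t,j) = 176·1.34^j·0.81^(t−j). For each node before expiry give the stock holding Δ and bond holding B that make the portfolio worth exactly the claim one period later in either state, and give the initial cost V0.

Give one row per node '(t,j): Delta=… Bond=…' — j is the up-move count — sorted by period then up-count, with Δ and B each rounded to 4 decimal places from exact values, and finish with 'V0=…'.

(0,0): Delta=2.5283 Bond=-316.1708
V0=128.8103

Risk-neutral probability p* = (R−d)/(u−d) = (1.14−0.81)/(1.34−0.81) = 0.6226.
Terminal payoffs: V(1,0)=0.0000, V(1,1)=235.8400
Node (0,0) S=176.0000: V=(p*·235.8400+(1−p*)·0.0000)/1.14=128.8103; Δ=(235.8400−0.0000)/(235.8400−142.5600)=2.5283; B=V−Δ·S=-316.1708
Each (Δ,B) replicates both successor values, so the strategy is self-financing and V0 is arbitrage-free.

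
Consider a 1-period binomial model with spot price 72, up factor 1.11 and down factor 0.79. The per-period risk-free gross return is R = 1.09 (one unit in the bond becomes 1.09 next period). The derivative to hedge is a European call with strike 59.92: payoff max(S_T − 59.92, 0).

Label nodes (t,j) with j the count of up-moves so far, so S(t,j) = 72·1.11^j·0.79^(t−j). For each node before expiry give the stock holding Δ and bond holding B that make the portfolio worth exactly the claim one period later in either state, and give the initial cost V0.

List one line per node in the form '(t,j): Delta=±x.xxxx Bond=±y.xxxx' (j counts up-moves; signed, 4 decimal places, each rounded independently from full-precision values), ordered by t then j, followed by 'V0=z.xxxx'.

Since d<R<u, set p* = (R−d)/(u−d) = 0.9375; price each node as the discounted p*-expectation of its children.
At expiry t=1: V(1,0)=0.0000, V(1,1)=20.0000
Node (0,0) S=72.0000: V=(p*·20.0000+(1−p*)·0.0000)/1.09=17.2018; Δ=(20.0000−0.0000)/(79.9200−56.8800)=0.8681; B=V−Δ·S=-45.2982
Root portfolio cost Δ·72+B reproduces V0=17.2018.

(0,0): Delta=0.8681 Bond=-45.2982
V0=17.2018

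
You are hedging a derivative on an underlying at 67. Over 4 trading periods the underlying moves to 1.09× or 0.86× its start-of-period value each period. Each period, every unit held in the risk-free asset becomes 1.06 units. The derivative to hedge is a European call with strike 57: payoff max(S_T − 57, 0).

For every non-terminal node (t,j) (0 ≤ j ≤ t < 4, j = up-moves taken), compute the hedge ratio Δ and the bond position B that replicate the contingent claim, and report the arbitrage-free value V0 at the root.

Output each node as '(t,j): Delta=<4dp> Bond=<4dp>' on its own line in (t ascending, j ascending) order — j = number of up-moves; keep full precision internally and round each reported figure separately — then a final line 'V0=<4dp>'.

(0,0): Delta=0.9733 Bond=-43.2917
(1,0): Delta=0.8281 Bond=-37.5225
(1,1): Delta=0.9905 Bond=-47.1442
(2,0): Delta=0.1349 Bond=-5.4233
(2,1): Delta=0.9101 Bond=-44.9264
(2,2): Delta=1.0000 Bond=-50.7298
(3,0): Delta=0.0000 Bond=0.0000
(3,1): Delta=0.1509 Bond=-6.6111
(3,2): Delta=1.0000 Bond=-53.7736
(3,3): Delta=1.0000 Bond=-53.7736
V0=21.9198

Since d<R<u, set p* = (R−d)/(u−d) = 0.8696; price each node as the discounted p*-expectation of its children.
Terminal payoffs: V(4,0)=0.0000, V(4,1)=0.0000, V(4,2)=1.8742, V(4,3)=17.6196, V(4,4)=37.5760
(3,0): S=42.6158. Δ = (V_up−V_dn)/(S_up−S_dn) = (0.0000−0.0000)/(46.4512−36.6495) = 0.0000. V = [p*·0.0000 + (1−p*)·0.0000]/1.06 = 0.0000. B = V − Δ·S = 0.0000.
(3,1): S=54.0130. Δ = (V_up−V_dn)/(S_up−S_dn) = (1.8742−0.0000)/(58.8742−46.4512) = 0.1509. V = [p*·1.8742 + (1−p*)·0.0000]/1.06 = 1.5375. B = V − Δ·S = -6.6111.
(3,2): S=68.4583. Δ = (V_up−V_dn)/(S_up−S_dn) = (17.6196−1.8742)/(74.6196−58.8742) = 1.0000. V = [p*·17.6196 + (1−p*)·1.8742]/1.06 = 14.6847. B = V − Δ·S = -53.7736.
(3,3): S=86.7669. Δ = (V_up−V_dn)/(S_up−S_dn) = (37.5760−17.6196)/(94.5760−74.6196) = 1.0000. V = [p*·37.5760 + (1−p*)·17.6196]/1.06 = 32.9934. B = V − Δ·S = -53.7736.
(2,0): S=49.5532. Δ = (V_up−V_dn)/(S_up−S_dn) = (1.5375−0.0000)/(54.0130−42.6158) = 0.1349. V = [p*·1.5375 + (1−p*)·0.0000]/1.06 = 1.2612. B = V − Δ·S = -5.4233.
(2,1): S=62.8058. Δ = (V_up−V_dn)/(S_up−S_dn) = (14.6847−1.5375)/(68.4583−54.0130) = 0.9101. V = [p*·14.6847 + (1−p*)·1.5375]/1.06 = 12.2357. B = V − Δ·S = -44.9264.
(2,2): S=79.6027. Δ = (V_up−V_dn)/(S_up−S_dn) = (32.9934−14.6847)/(86.7669−68.4583) = 1.0000. V = [p*·32.9934 + (1−p*)·14.6847]/1.06 = 28.8729. B = V − Δ·S = -50.7298.
(1,0): S=57.6200. Δ = (V_up−V_dn)/(S_up−S_dn) = (12.2357−1.2612)/(62.8058−49.5532) = 0.8281. V = [p*·12.2357 + (1−p*)·1.2612]/1.06 = 10.1927. B = V − Δ·S = -37.5225.
(1,1): S=73.0300. Δ = (V_up−V_dn)/(S_up−S_dn) = (28.8729−12.2357)/(79.6027−62.8058) = 0.9905. V = [p*·28.8729 + (1−p*)·12.2357]/1.06 = 25.1914. B = V − Δ·S = -47.1442.
(0,0): S=67.0000. Δ = (V_up−V_dn)/(S_up−S_dn) = (25.1914−10.1927)/(73.0300−57.6200) = 0.9733. V = [p*·25.1914 + (1−p*)·10.1927]/1.06 = 21.9198. B = V − Δ·S = -43.2917.
Self-financing check: at every node Δ·S+B equals the discounted successor values.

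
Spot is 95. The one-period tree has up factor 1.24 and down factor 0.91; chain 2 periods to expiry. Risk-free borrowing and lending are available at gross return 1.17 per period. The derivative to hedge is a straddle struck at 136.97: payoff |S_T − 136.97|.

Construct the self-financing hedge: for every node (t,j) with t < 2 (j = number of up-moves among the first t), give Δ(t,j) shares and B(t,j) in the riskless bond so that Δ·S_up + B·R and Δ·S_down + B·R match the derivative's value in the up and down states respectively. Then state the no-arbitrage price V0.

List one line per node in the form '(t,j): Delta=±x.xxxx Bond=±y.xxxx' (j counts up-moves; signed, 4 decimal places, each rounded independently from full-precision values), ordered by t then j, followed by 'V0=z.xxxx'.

(0,0): Delta=-0.6090 Bond=71.1662
(1,0): Delta=-1.0000 Bond=117.0684
(1,1): Delta=-0.5317 Bond=74.1633
V0=13.3134

The replicating-portfolio and risk-neutral prices coincide; use p* = (1.17−0.91)/(1.24−0.91) = 0.7879 for the latter.
Terminal values V(2,·): V(2,0)=58.3005, V(2,1)=29.7720, V(2,2)=9.1020
  t=1,j=0: stock 86.4500 → up 107.1980 (V=29.7720), down 78.6695 (V=58.3005). Price 30.6184; hedge Δ=-1.0000, bond B=117.0684.
  t=1,j=1: stock 117.8000 → up 146.0720 (V=9.1020), down 107.1980 (V=29.7720). Price 11.5270; hedge Δ=-0.5317, bond B=74.1633.
  t=0,j=0: stock 95.0000 → up 117.8000 (V=11.5270), down 86.4500 (V=30.6184). Price 13.3134; hedge Δ=-0.6090, bond B=71.1662.
Each (Δ,B) replicates both successor values, so the strategy is self-financing and V0 is arbitrage-free.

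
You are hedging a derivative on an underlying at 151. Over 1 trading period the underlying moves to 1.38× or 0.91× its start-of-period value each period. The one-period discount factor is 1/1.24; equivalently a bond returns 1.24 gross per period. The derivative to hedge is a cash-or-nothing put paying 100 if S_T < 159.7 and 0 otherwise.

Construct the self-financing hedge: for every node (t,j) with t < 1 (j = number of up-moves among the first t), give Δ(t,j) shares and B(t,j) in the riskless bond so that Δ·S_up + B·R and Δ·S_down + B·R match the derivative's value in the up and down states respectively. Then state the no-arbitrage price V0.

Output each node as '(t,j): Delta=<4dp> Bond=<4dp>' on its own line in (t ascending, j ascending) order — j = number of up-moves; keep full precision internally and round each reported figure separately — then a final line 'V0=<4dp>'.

(0,0): Delta=-1.4090 Bond=236.7879
V0=24.0220

Under the risk-neutral measure, an up-move has probability p* = (R−d)/(u−d) = 0.7021 and values discount at R = 1.24.
At expiry t=1: V(1,0)=100.0000, V(1,1)=0.0000
  t=0,j=0: stock 151.0000 → up 208.3800 (V=0.0000), down 137.4100 (V=100.0000). Price 24.0220; hedge Δ=-1.4090, bond B=236.7879.
The time-0 hedge costs 24.0220, which is the no-arbitrage price.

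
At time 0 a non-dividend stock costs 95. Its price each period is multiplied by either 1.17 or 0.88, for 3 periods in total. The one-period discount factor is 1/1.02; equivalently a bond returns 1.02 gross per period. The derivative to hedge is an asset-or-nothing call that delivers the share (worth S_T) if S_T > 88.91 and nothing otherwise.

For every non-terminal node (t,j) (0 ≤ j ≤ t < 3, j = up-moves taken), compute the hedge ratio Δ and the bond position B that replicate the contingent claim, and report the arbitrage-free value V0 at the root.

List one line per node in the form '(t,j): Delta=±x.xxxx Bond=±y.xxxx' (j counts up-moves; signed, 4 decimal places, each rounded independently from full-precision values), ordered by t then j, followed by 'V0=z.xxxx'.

Under the risk-neutral measure, an up-move has probability p* = (R−d)/(u−d) = 0.4828 and values discount at R = 1.02.
At expiry t=3: V(3,0)=0.0000, V(3,1)=0.0000, V(3,2)=114.4400, V(3,3)=152.1532
  t=2,j=0: stock 73.5680 → up 86.0746 (V=0.0000), down 64.7398 (V=0.0000). Price 0.0000; hedge Δ=0.0000, bond B=0.0000.
  t=2,j=1: stock 97.8120 → up 114.4400 (V=114.4400), down 86.0746 (V=0.0000). Price 54.1636; hedge Δ=4.0345, bond B=-340.4572.
  t=2,j=2: stock 130.0455 → up 152.1532 (V=152.1532), down 114.4400 (V=114.4400). Price 130.0455; hedge Δ=1.0000, bond B=0.0000.
  t=1,j=0: stock 83.6000 → up 97.8120 (V=54.1636), down 73.5680 (V=0.0000). Price 25.6353; hedge Δ=2.2341, bond B=-161.1359.
  t=1,j=1: stock 111.1500 → up 130.0455 (V=130.0455), down 97.8120 (V=54.1636). Price 89.0159; hedge Δ=2.3541, bond B=-172.6456.
  t=0,j=0: stock 95.0000 → up 111.1500 (V=89.0159), down 83.6000 (V=25.6353). Price 55.1302; hedge Δ=2.3006, bond B=-163.4239.
Root portfolio cost Δ·95+B reproduces V0=55.1302.

(0,0): Delta=2.3006 Bond=-163.4239
(1,0): Delta=2.2341 Bond=-161.1359
(1,1): Delta=2.3541 Bond=-172.6456
(2,0): Delta=0.0000 Bond=0.0000
(2,1): Delta=4.0345 Bond=-340.4572
(2,2): Delta=1.0000 Bond=0.0000
V0=55.1302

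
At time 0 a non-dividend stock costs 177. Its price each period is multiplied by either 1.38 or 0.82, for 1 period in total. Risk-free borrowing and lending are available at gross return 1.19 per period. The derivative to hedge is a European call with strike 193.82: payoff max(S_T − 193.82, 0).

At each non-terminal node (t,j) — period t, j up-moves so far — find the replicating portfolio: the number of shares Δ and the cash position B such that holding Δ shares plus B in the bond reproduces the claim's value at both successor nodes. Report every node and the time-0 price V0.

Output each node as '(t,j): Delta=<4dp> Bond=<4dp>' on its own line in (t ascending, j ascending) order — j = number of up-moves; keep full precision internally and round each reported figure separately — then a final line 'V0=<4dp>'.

Since d<R<u, set p* = (R−d)/(u−d) = 0.6607; price each node as the discounted p*-expectation of its children.
Terminal values V(1,·): V(1,0)=0.0000, V(1,1)=50.4400
(0,0): S=177.0000. Δ = (V_up−V_dn)/(S_up−S_dn) = (50.4400−0.0000)/(244.2600−145.1400) = 0.5089. V = [p*·50.4400 + (1−p*)·0.0000]/1.19 = 28.0054. B = V − Δ·S = -62.0660.
Self-financing check: at every node Δ·S+B equals the discounted successor values.

(0,0): Delta=0.5089 Bond=-62.0660
V0=28.0054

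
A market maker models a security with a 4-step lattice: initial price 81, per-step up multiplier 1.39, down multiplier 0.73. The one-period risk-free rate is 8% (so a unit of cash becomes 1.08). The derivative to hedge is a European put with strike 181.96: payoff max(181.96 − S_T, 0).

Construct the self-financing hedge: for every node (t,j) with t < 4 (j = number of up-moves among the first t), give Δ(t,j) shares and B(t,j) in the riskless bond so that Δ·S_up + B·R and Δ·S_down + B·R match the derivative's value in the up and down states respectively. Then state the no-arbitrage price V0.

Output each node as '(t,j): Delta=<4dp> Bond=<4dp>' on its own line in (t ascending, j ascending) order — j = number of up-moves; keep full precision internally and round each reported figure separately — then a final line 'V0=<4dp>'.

Under the risk-neutral measure, an up-move has probability p* = (R−d)/(u−d) = 0.5303 and values discount at R = 1.08.
Terminal payoffs: V(4,0)=158.9574, V(4,1)=138.1606, V(4,2)=98.5611, V(4,3)=23.1593, V(4,4)=0.0000
Node (3,0) S=31.5104: V=(p*·138.1606+(1−p*)·158.9574)/1.08=136.9711; Δ=(138.1606−158.9574)/(43.7994−23.0026)=-1.0000; B=V−Δ·S=168.4815
Node (3,1) S=59.9992: V=(p*·98.5611+(1−p*)·138.1606)/1.08=108.4823; Δ=(98.5611−138.1606)/(83.3989−43.7994)=-1.0000; B=V−Δ·S=168.4815
Node (3,2) S=114.2451: V=(p*·23.1593+(1−p*)·98.5611)/1.08=54.2364; Δ=(23.1593−98.5611)/(158.8007−83.3989)=-1.0000; B=V−Δ·S=168.4815
Node (3,3) S=217.5351: V=(p*·0.0000+(1−p*)·23.1593)/1.08=10.0721; Δ=(0.0000−23.1593)/(302.3738−158.8007)=-0.1613; B=V−Δ·S=45.1620
Node (2,0) S=43.1649: V=(p*·108.4823+(1−p*)·136.9711)/1.08=112.8365; Δ=(108.4823−136.9711)/(59.9992−31.5104)=-1.0000; B=V−Δ·S=156.0014
Node (2,1) S=82.1907: V=(p*·54.2364+(1−p*)·108.4823)/1.08=73.8107; Δ=(54.2364−108.4823)/(114.2451−59.9992)=-1.0000; B=V−Δ·S=156.0014
Node (2,2) S=156.5001: V=(p*·10.0721+(1−p*)·54.2364)/1.08=28.5333; Δ=(10.0721−54.2364)/(217.5351−114.2451)=-0.4276; B=V−Δ·S=95.4489
Node (1,0) S=59.1300: V=(p*·73.8107+(1−p*)·112.8365)/1.08=85.3157; Δ=(73.8107−112.8365)/(82.1907−43.1649)=-1.0000; B=V−Δ·S=144.4457
Node (1,1) S=112.5900: V=(p*·28.5333+(1−p*)·73.8107)/1.08=46.1111; Δ=(28.5333−73.8107)/(156.5001−82.1907)=-0.6093; B=V−Δ·S=114.7132
Node (0,0) S=81.0000: V=(p*·46.1111+(1−p*)·85.3157)/1.08=59.7457; Δ=(46.1111−85.3157)/(112.5900−59.1300)=-0.7333; B=V−Δ·S=119.1467
The time-0 hedge costs 59.7457, which is the no-arbitrage price.

(0,0): Delta=-0.7333 Bond=119.1467
(1,0): Delta=-1.0000 Bond=144.4457
(1,1): Delta=-0.6093 Bond=114.7132
(2,0): Delta=-1.0000 Bond=156.0014
(2,1): Delta=-1.0000 Bond=156.0014
(2,2): Delta=-0.4276 Bond=95.4489
(3,0): Delta=-1.0000 Bond=168.4815
(3,1): Delta=-1.0000 Bond=168.4815
(3,2): Delta=-1.0000 Bond=168.4815
(3,3): Delta=-0.1613 Bond=45.1620
V0=59.7457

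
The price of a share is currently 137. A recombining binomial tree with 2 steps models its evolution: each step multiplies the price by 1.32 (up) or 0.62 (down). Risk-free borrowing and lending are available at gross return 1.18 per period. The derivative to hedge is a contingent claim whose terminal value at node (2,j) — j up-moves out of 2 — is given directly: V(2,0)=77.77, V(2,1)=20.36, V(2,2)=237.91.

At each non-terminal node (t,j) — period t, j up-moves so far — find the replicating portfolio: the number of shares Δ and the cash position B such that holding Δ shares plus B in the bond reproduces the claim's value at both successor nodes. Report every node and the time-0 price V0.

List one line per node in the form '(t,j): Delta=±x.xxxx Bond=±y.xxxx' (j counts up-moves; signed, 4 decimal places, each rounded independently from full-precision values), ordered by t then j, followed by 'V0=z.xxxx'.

(0,0): Delta=1.4365 Bond=-80.5357
(1,0): Delta=-0.9656 Bond=108.9990
(1,1): Delta=1.7186 Bond=-146.0400
V0=116.2657

Risk-neutral probability p* = (R−d)/(u−d) = (1.18−0.62)/(1.32−0.62) = 0.8000.
Terminal payoffs: V(2,0)=77.7700, V(2,1)=20.3600, V(2,2)=237.9100
  t=1,j=0: stock 84.9400 → up 112.1208 (V=20.3600), down 52.6628 (V=77.7700). Price 26.9847; hedge Δ=-0.9656, bond B=108.9990.
  t=1,j=1: stock 180.8400 → up 238.7088 (V=237.9100), down 112.1208 (V=20.3600). Price 164.7458; hedge Δ=1.7186, bond B=-146.0400.
  t=0,j=0: stock 137.0000 → up 180.8400 (V=164.7458), down 84.9400 (V=26.9847). Price 116.2657; hedge Δ=1.4365, bond B=-80.5357.
Each (Δ,B) replicates both successor values, so the strategy is self-financing and V0 is arbitrage-free.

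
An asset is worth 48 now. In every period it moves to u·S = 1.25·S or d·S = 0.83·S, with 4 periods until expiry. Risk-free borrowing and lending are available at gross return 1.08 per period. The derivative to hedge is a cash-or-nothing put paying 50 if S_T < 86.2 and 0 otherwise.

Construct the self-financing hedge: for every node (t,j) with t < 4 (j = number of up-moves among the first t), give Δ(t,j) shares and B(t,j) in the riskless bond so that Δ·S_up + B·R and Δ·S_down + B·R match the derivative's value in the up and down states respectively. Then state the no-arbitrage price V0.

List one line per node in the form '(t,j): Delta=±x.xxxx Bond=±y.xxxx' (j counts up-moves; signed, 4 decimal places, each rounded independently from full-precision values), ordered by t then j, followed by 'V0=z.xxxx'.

(0,0): Delta=-0.4152 Bond=52.0686
(1,0): Delta=0.0000 Bond=39.6916
(1,1): Delta=-0.6027 Bond=67.4829
(2,0): Delta=0.0000 Bond=42.8669
(2,1): Delta=0.0000 Bond=42.8669
(2,2): Delta=-0.8748 Bond=93.2915
(3,0): Delta=0.0000 Bond=46.2963
(3,1): Delta=0.0000 Bond=46.2963
(3,2): Delta=0.0000 Bond=46.2963
(3,3): Delta=-1.2698 Bond=137.7866
V0=32.1379

Under the risk-neutral measure, an up-move has probability p* = (R−d)/(u−d) = 0.5952 and values discount at R = 1.08.
At expiry t=4: V(4,0)=50.0000, V(4,1)=50.0000, V(4,2)=50.0000, V(4,3)=50.0000, V(4,4)=0.0000
(3,0): S=27.4458. Δ = (V_up−V_dn)/(S_up−S_dn) = (50.0000−50.0000)/(34.3072−22.7800) = 0.0000. V = [p*·50.0000 + (1−p*)·50.0000]/1.08 = 46.2963. B = V − Δ·S = 46.2963.
(3,1): S=41.3340. Δ = (V_up−V_dn)/(S_up−S_dn) = (50.0000−50.0000)/(51.6675−34.3072) = 0.0000. V = [p*·50.0000 + (1−p*)·50.0000]/1.08 = 46.2963. B = V − Δ·S = 46.2963.
(3,2): S=62.2500. Δ = (V_up−V_dn)/(S_up−S_dn) = (50.0000−50.0000)/(77.8125−51.6675) = 0.0000. V = [p*·50.0000 + (1−p*)·50.0000]/1.08 = 46.2963. B = V − Δ·S = 46.2963.
(3,3): S=93.7500. Δ = (V_up−V_dn)/(S_up−S_dn) = (0.0000−50.0000)/(117.1875−77.8125) = -1.2698. V = [p*·0.0000 + (1−p*)·50.0000]/1.08 = 18.7390. B = V − Δ·S = 137.7866.
(2,0): S=33.0672. Δ = (V_up−V_dn)/(S_up−S_dn) = (46.2963−46.2963)/(41.3340−27.4458) = 0.0000. V = [p*·46.2963 + (1−p*)·46.2963]/1.08 = 42.8669. B = V − Δ·S = 42.8669.
(2,1): S=49.8000. Δ = (V_up−V_dn)/(S_up−S_dn) = (46.2963−46.2963)/(62.2500−41.3340) = 0.0000. V = [p*·46.2963 + (1−p*)·46.2963]/1.08 = 42.8669. B = V − Δ·S = 42.8669.
(2,2): S=75.0000. Δ = (V_up−V_dn)/(S_up−S_dn) = (18.7390−46.2963)/(93.7500−62.2500) = -0.8748. V = [p*·18.7390 + (1−p*)·46.2963]/1.08 = 27.6788. B = V − Δ·S = 93.2915.
(1,0): S=39.8400. Δ = (V_up−V_dn)/(S_up−S_dn) = (42.8669−42.8669)/(49.8000−33.0672) = 0.0000. V = [p*·42.8669 + (1−p*)·42.8669]/1.08 = 39.6916. B = V − Δ·S = 39.6916.
(1,1): S=60.0000. Δ = (V_up−V_dn)/(S_up−S_dn) = (27.6788−42.8669)/(75.0000−49.8000) = -0.6027. V = [p*·27.6788 + (1−p*)·42.8669]/1.08 = 31.3207. B = V − Δ·S = 67.4829.
(0,0): S=48.0000. Δ = (V_up−V_dn)/(S_up−S_dn) = (31.3207−39.6916)/(60.0000−39.8400) = -0.4152. V = [p*·31.3207 + (1−p*)·39.6916]/1.08 = 32.1379. B = V − Δ·S = 52.0686.
Check: Δ(0,0)·S0 + B(0,0) = 32.1379 = V0.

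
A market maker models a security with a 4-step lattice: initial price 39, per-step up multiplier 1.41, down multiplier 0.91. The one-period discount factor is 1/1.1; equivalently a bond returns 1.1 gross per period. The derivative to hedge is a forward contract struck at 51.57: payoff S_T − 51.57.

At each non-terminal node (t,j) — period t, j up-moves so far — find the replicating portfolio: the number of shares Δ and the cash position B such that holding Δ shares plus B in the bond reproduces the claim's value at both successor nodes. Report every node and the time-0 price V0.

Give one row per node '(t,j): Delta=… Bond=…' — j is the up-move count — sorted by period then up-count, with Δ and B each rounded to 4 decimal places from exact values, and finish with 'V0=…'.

The replicating-portfolio and risk-neutral prices coincide; use p* = (1.1−0.91)/(1.41−0.91) = 0.3800 for the latter.
Terminal values V(4,·): V(4,0)=-24.8258, V(4,1)=-10.1311, V(4,2)=12.6375, V(4,3)=47.9163, V(4,4)=102.5791
(3,0): S=29.3893. Δ = (V_up−V_dn)/(S_up−S_dn) = (-10.1311−-24.8258)/(41.4389−26.7442) = 1.0000. V = [p*·-10.1311 + (1−p*)·-24.8258]/1.1 = -17.4925. B = V − Δ·S = -46.8818.
(3,1): S=45.5372. Δ = (V_up−V_dn)/(S_up−S_dn) = (12.6375−-10.1311)/(64.2075−41.4389) = 1.0000. V = [p*·12.6375 + (1−p*)·-10.1311]/1.1 = -1.3446. B = V − Δ·S = -46.8818.
(3,2): S=70.5577. Δ = (V_up−V_dn)/(S_up−S_dn) = (47.9163−12.6375)/(99.4863−64.2075) = 1.0000. V = [p*·47.9163 + (1−p*)·12.6375]/1.1 = 23.6759. B = V − Δ·S = -46.8818.
(3,3): S=109.3256. Δ = (V_up−V_dn)/(S_up−S_dn) = (102.5791−47.9163)/(154.1491−99.4863) = 1.0000. V = [p*·102.5791 + (1−p*)·47.9163]/1.1 = 62.4438. B = V − Δ·S = -46.8818.
(2,0): S=32.2959. Δ = (V_up−V_dn)/(S_up−S_dn) = (-1.3446−-17.4925)/(45.5372−29.3893) = 1.0000. V = [p*·-1.3446 + (1−p*)·-17.4925]/1.1 = -10.3239. B = V − Δ·S = -42.6198.
(2,1): S=50.0409. Δ = (V_up−V_dn)/(S_up−S_dn) = (23.6759−-1.3446)/(70.5577−45.5372) = 1.0000. V = [p*·23.6759 + (1−p*)·-1.3446]/1.1 = 7.4211. B = V − Δ·S = -42.6198.
(2,2): S=77.5359. Δ = (V_up−V_dn)/(S_up−S_dn) = (62.4438−23.6759)/(109.3256−70.5577) = 1.0000. V = [p*·62.4438 + (1−p*)·23.6759]/1.1 = 34.9161. B = V − Δ·S = -42.6198.
(1,0): S=35.4900. Δ = (V_up−V_dn)/(S_up−S_dn) = (7.4211−-10.3239)/(50.0409−32.2959) = 1.0000. V = [p*·7.4211 + (1−p*)·-10.3239]/1.1 = -3.2553. B = V − Δ·S = -38.7453.
(1,1): S=54.9900. Δ = (V_up−V_dn)/(S_up−S_dn) = (34.9161−7.4211)/(77.5359−50.0409) = 1.0000. V = [p*·34.9161 + (1−p*)·7.4211]/1.1 = 16.2447. B = V − Δ·S = -38.7453.
(0,0): S=39.0000. Δ = (V_up−V_dn)/(S_up−S_dn) = (16.2447−-3.2553)/(54.9900−35.4900) = 1.0000. V = [p*·16.2447 + (1−p*)·-3.2553]/1.1 = 3.7770. B = V − Δ·S = -35.2230.
Self-financing check: at every node Δ·S+B equals the discounted successor values.

(0,0): Delta=1.0000 Bond=-35.2230
(1,0): Delta=1.0000 Bond=-38.7453
(1,1): Delta=1.0000 Bond=-38.7453
(2,0): Delta=1.0000 Bond=-42.6198
(2,1): Delta=1.0000 Bond=-42.6198
(2,2): Delta=1.0000 Bond=-42.6198
(3,0): Delta=1.0000 Bond=-46.8818
(3,1): Delta=1.0000 Bond=-46.8818
(3,2): Delta=1.0000 Bond=-46.8818
(3,3): Delta=1.0000 Bond=-46.8818
V0=3.7770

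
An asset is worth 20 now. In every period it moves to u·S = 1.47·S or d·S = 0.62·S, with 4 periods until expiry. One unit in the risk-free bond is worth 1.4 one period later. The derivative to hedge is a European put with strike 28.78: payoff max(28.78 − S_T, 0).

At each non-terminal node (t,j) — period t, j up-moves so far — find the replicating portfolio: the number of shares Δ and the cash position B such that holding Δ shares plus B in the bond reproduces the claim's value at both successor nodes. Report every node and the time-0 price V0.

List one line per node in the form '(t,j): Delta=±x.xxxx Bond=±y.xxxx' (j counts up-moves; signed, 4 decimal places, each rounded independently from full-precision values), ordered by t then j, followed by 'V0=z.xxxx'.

(0,0): Delta=-0.0582 Bond=1.2836
(1,0): Delta=-0.5676 Bond=8.1136
(1,1): Delta=-0.0389 Bond=1.2301
(2,0): Delta=-1.0000 Bond=14.6837
(2,1): Delta=-0.5512 Bond=11.0607
(2,2): Delta=-0.0195 Bond=0.8841
(3,0): Delta=-1.0000 Bond=20.5571
(3,1): Delta=-1.0000 Bond=20.5571
(3,2): Delta=-0.5342 Bond=15.0298
(3,3): Delta=0.0000 Bond=0.0000
V0=0.1205

The replicating-portfolio and risk-neutral prices coincide; use p* = (1.4−0.62)/(1.47−0.62) = 0.9176 for the latter.
Payoff layer (t=4): V(4,0)=25.8247, V(4,1)=21.7732, V(4,2)=12.1670, V(4,3)=0.0000, V(4,4)=0.0000
(3,0): S=4.7666. Δ = (V_up−V_dn)/(S_up−S_dn) = (21.7732−25.8247)/(7.0068−2.9553) = -1.0000. V = [p*·21.7732 + (1−p*)·25.8247]/1.4 = 15.7906. B = V − Δ·S = 20.5571.
(3,1): S=11.3014. Δ = (V_up−V_dn)/(S_up−S_dn) = (12.1670−21.7732)/(16.6130−7.0068) = -1.0000. V = [p*·12.1670 + (1−p*)·21.7732]/1.4 = 9.2558. B = V − Δ·S = 20.5571.
(3,2): S=26.7952. Δ = (V_up−V_dn)/(S_up−S_dn) = (0.0000−12.1670)/(39.3889−16.6130) = -0.5342. V = [p*·0.0000 + (1−p*)·12.1670]/1.4 = 0.7157. B = V − Δ·S = 15.0298.
(3,3): S=63.5305. Δ = (V_up−V_dn)/(S_up−S_dn) = (0.0000−0.0000)/(93.3898−39.3889) = 0.0000. V = [p*·0.0000 + (1−p*)·0.0000]/1.4 = 0.0000. B = V − Δ·S = 0.0000.
(2,0): S=7.6880. Δ = (V_up−V_dn)/(S_up−S_dn) = (9.2558−15.7906)/(11.3014−4.7666) = -1.0000. V = [p*·9.2558 + (1−p*)·15.7906]/1.4 = 6.9957. B = V − Δ·S = 14.6837.
(2,1): S=18.2280. Δ = (V_up−V_dn)/(S_up−S_dn) = (0.7157−9.2558)/(26.7952−11.3014) = -0.5512. V = [p*·0.7157 + (1−p*)·9.2558]/1.4 = 1.0136. B = V − Δ·S = 11.0607.
(2,2): S=43.2180. Δ = (V_up−V_dn)/(S_up−S_dn) = (0.0000−0.7157)/(63.5305−26.7952) = -0.0195. V = [p*·0.0000 + (1−p*)·0.7157]/1.4 = 0.0421. B = V − Δ·S = 0.8841.
(1,0): S=12.4000. Δ = (V_up−V_dn)/(S_up−S_dn) = (1.0136−6.9957)/(18.2280−7.6880) = -0.5676. V = [p*·1.0136 + (1−p*)·6.9957]/1.4 = 1.0759. B = V − Δ·S = 8.1136.
(1,1): S=29.4000. Δ = (V_up−V_dn)/(S_up−S_dn) = (0.0421−1.0136)/(43.2180−18.2280) = -0.0389. V = [p*·0.0421 + (1−p*)·1.0136]/1.4 = 0.0872. B = V − Δ·S = 1.2301.
(0,0): S=20.0000. Δ = (V_up−V_dn)/(S_up−S_dn) = (0.0872−1.0759)/(29.4000−12.4000) = -0.0582. V = [p*·0.0872 + (1−p*)·1.0759]/1.4 = 0.1205. B = V − Δ·S = 1.2836.
Check: Δ(0,0)·S0 + B(0,0) = 0.1205 = V0.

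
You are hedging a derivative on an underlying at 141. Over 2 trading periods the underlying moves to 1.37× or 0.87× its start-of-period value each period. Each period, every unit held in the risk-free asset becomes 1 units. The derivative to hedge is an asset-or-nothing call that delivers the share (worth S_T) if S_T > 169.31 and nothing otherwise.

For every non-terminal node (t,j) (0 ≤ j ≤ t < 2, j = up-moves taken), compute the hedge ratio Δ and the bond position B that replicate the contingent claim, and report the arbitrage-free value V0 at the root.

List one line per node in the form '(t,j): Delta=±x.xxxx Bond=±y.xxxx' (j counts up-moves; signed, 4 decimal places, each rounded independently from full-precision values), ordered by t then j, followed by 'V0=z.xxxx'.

(0,0): Delta=0.9760 Bond=-119.7244
(1,0): Delta=0.0000 Bond=0.0000
(1,1): Delta=2.7400 Bond=-460.4786
V0=17.8899

Since d<R<u, set p* = (R−d)/(u−d) = 0.2600; price each node as the discounted p*-expectation of its children.
Payoff layer (t=2): V(2,0)=0.0000, V(2,1)=0.0000, V(2,2)=264.6429
Node (1,0) S=122.6700: V=(p*·0.0000+(1−p*)·0.0000)/1=0.0000; Δ=(0.0000−0.0000)/(168.0579−106.7229)=0.0000; B=V−Δ·S=0.0000
Node (1,1) S=193.1700: V=(p*·264.6429+(1−p*)·0.0000)/1=68.8072; Δ=(264.6429−0.0000)/(264.6429−168.0579)=2.7400; B=V−Δ·S=-460.4786
Node (0,0) S=141.0000: V=(p*·68.8072+(1−p*)·0.0000)/1=17.8899; Δ=(68.8072−0.0000)/(193.1700−122.6700)=0.9760; B=V−Δ·S=-119.7244
Self-financing check: at every node Δ·S+B equals the discounted successor values.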